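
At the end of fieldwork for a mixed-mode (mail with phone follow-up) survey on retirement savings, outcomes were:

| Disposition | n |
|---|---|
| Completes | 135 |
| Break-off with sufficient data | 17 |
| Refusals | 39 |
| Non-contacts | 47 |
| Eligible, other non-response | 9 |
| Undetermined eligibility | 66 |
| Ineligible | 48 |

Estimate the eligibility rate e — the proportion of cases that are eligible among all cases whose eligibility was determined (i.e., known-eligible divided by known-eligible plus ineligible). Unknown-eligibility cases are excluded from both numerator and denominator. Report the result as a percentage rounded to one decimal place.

83.7%

Known eligible: 135 + 17 + 39 + 47 + 9 = 247
e = 247 / (247 + 48) = 247 / 295 = 0.8373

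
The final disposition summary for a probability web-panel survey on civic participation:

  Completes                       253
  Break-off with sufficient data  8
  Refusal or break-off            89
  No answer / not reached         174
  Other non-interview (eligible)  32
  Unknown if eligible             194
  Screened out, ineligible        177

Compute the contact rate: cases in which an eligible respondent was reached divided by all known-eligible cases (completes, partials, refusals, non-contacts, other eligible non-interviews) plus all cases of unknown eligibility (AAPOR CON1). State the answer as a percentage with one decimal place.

Num: 253 + 8 + 89 + 32 = 382
Base: 253 + 8 + 89 + 174 + 32 + 194 = 750
CON1 = 382 / 750 = 0.5093

50.9%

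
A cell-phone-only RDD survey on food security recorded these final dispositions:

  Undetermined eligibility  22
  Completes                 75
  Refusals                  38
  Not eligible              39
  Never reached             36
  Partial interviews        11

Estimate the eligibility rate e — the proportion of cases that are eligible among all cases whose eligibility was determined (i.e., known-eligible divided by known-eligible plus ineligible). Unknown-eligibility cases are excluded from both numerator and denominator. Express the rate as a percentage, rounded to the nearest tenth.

Determined eligible = 75 + 11 + 38 + 36 = 160
e = 160 / (160 + 39) = 160 / 199 = 0.8040

80.4%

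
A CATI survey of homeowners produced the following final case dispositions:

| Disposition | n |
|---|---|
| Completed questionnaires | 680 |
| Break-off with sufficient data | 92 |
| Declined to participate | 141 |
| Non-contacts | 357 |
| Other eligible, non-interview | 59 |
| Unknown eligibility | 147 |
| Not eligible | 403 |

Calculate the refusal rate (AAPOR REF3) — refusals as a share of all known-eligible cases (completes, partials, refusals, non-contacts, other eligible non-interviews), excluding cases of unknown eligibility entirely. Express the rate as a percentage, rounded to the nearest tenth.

Top: 141
Base: 680 + 92 + 141 + 357 + 59 = 1329
REF3 = 141 / 1329 = 0.1061

10.6%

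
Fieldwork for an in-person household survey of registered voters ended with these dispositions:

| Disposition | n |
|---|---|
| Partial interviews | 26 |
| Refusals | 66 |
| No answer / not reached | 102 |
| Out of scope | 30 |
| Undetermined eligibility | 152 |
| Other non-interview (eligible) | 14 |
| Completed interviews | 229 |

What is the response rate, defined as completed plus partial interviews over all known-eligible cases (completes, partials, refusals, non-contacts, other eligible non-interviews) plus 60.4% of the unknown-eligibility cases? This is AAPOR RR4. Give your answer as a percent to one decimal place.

Top → 229 + 26 = 255
Known eligible → 229 + 26 + 66 + 102 + 14 = 437
Eligible share of unknowns → 0.6040 × 152 = 91.81
Denom → 437 + 91.81 = 528.81
RR4 = 255 / 528.81 = 0.4822

48.2%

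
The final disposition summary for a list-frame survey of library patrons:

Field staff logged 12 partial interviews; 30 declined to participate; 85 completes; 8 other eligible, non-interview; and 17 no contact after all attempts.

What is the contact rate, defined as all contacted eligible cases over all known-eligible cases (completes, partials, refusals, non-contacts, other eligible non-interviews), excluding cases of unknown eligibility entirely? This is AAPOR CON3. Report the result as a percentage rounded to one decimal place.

Numerator: 85 + 12 + 30 + 8 = 135
Denom: 85 + 12 + 30 + 17 + 8 = 152
CON3 = 135 / 152 = 0.8882

88.8%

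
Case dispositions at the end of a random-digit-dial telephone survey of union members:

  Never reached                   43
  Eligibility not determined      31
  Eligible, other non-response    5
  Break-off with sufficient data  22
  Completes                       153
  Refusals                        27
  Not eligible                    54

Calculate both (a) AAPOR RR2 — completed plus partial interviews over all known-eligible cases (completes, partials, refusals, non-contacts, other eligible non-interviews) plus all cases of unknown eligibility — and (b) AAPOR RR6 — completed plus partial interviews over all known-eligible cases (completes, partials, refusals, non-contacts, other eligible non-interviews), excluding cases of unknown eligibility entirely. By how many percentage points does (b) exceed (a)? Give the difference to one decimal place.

7.7

Top: 153 + 22 = 175
Denom: 153 + 22 + 27 + 43 + 5 + 31 = 281
RR2 = 175 / 281 = 0.6228
Denom: 153 + 22 + 27 + 43 + 5 = 250
RR6 = 175 / 250 = 0.7000
Difference = 70.00 − 62.28 = 7.72 percentage points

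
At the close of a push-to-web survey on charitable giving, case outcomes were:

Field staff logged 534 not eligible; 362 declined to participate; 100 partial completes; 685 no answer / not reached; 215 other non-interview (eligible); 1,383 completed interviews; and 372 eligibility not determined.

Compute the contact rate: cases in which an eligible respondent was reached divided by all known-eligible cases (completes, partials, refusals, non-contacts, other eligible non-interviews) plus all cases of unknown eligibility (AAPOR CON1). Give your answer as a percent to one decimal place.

Top: 1383 + 100 + 362 + 215 = 2060
Base: 1383 + 100 + 362 + 685 + 215 + 372 = 3117
CON1 = 2060 / 3117 = 0.6609

66.1%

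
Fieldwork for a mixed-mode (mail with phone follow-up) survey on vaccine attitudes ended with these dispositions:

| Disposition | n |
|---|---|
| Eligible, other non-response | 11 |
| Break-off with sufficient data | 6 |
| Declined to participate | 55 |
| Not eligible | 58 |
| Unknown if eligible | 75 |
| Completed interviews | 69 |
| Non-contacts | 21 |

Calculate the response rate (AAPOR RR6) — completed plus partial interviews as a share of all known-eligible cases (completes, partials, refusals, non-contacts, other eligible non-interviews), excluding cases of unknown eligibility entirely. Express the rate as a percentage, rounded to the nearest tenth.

Numerator = 69 + 6 = 75
Base = 69 + 6 + 55 + 21 + 11 = 162
RR6 = 75 / 162 = 0.4630

46.3%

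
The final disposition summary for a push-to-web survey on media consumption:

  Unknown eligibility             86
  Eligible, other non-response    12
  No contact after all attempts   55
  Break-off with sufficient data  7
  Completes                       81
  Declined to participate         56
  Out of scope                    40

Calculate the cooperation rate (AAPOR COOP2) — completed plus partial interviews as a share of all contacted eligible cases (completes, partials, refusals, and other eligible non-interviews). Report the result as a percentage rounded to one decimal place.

Top: 81 + 7 = 88
Denom: 81 + 7 + 56 + 12 = 156
COOP2 = 88 / 156 = 0.5641

56.4%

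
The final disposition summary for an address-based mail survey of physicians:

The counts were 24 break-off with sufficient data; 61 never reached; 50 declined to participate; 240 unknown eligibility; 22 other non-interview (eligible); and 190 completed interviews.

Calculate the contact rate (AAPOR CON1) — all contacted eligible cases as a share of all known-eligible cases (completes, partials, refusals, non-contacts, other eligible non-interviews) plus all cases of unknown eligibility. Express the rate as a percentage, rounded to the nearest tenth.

Top: 190 + 24 + 50 + 22 = 286
Denominator: 190 + 24 + 50 + 61 + 22 + 240 = 587
CON1 = 286 / 587 = 0.4872

48.7%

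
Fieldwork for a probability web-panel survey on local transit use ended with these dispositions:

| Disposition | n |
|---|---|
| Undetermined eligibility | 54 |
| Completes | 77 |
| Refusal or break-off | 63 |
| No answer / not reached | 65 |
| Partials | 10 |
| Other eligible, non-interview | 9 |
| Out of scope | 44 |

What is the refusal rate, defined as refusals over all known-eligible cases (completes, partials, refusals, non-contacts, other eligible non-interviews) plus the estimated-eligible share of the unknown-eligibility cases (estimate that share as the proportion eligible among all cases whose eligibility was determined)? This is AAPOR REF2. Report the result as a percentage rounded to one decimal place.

Top = 63
Known eligible = 77 + 10 + 63 + 65 + 9 = 224
e = 224 / (224 + 44) = 224 / 268 = 0.8358
Eligible share of unknowns = 0.8358 × 54 = 45.13
Base = 224 + 45.13 = 269.13
REF2 = 63 / 269.13 = 0.2341

23.4%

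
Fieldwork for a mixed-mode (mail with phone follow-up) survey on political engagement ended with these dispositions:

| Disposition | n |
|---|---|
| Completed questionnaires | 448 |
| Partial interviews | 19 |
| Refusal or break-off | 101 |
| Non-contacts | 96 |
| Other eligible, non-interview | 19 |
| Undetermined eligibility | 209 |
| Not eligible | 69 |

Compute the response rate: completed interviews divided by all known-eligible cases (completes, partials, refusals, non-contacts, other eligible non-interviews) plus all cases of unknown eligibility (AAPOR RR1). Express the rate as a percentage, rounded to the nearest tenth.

50.2%

Numerator → 448
Base → 448 + 19 + 101 + 96 + 19 + 209 = 892
RR1 = 448 / 892 = 0.5022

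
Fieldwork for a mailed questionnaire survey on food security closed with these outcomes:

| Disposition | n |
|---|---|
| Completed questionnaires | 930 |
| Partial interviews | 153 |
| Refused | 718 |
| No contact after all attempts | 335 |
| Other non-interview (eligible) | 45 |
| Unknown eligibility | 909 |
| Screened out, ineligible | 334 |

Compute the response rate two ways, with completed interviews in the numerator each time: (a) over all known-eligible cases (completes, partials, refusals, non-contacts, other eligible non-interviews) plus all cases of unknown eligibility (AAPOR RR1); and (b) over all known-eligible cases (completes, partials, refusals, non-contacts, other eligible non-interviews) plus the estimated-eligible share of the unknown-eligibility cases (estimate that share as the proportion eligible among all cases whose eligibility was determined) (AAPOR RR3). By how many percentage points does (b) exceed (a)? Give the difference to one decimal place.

1.2

Top = 930
Denominator = 930 + 153 + 718 + 335 + 45 + 909 = 3090
RR1 = 930 / 3090 = 0.3010
Known eligible = 930 + 153 + 718 + 335 + 45 = 2181
e = 2181 / (2181 + 334) = 2181 / 2515 = 0.8672
e × U = 0.8672 × 909 = 788.28
Denominator = 2181 + 788.28 = 2969.28
RR3 = 930 / 2969.28 = 0.3132
Difference = 31.32 − 30.10 = 1.22 percentage points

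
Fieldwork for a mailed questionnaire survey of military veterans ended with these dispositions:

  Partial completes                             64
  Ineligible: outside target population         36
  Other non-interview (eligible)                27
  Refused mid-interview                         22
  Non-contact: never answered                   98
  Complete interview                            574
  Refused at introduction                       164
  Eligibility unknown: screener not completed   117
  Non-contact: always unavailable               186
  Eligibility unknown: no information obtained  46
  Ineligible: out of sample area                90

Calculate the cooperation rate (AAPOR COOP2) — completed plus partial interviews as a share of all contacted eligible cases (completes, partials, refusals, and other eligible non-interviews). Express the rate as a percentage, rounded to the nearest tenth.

Refusals = 164 + 22 = 186
No contact after all attempts = 98 + 186 = 284
Eligibility not determined = 117 + 46 = 163
Ineligible = 36 + 90 = 126
Numerator: 574 + 64 = 638
Base: 574 + 64 + 186 + 27 = 851
COOP2 = 638 / 851 = 0.7497

75.0%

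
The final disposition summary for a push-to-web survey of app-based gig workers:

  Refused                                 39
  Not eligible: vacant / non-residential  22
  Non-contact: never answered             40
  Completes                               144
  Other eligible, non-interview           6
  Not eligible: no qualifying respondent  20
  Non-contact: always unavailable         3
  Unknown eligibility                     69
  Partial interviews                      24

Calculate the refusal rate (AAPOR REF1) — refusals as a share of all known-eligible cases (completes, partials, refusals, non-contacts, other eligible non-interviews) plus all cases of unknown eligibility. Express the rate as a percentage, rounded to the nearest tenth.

12.0%

No contact after all attempts = 40 + 3 = 43
Screened out, ineligible = 20 + 22 = 42
Numerator → 39
Base → 144 + 24 + 39 + 43 + 6 + 69 = 325
REF1 = 39 / 325 = 0.1200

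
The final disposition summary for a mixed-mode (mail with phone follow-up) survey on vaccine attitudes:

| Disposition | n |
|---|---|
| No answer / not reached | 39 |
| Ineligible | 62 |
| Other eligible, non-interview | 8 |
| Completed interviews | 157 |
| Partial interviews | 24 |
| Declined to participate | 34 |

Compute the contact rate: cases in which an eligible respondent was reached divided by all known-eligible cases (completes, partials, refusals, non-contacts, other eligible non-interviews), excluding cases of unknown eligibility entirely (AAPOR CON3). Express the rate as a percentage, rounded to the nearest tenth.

85.1%

Num: 157 + 24 + 34 + 8 = 223
Base: 157 + 24 + 34 + 39 + 8 = 262
CON3 = 223 / 262 = 0.8511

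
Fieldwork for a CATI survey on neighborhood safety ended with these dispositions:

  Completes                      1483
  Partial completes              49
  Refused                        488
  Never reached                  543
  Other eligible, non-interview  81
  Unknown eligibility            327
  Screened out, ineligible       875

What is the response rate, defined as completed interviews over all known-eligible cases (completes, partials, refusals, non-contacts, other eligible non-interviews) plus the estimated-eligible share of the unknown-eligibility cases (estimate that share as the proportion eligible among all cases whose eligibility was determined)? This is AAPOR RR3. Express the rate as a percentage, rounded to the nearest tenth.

Num = 1483
Eligible (known) = 1483 + 49 + 488 + 543 + 81 = 2644
e = 2644 / (2644 + 875) = 2644 / 3519 = 0.7513
Eligible share of unknowns = 0.7513 × 327 = 245.68
Denom = 2644 + 245.68 = 2889.68
RR3 = 1483 / 2889.68 = 0.5132

51.3%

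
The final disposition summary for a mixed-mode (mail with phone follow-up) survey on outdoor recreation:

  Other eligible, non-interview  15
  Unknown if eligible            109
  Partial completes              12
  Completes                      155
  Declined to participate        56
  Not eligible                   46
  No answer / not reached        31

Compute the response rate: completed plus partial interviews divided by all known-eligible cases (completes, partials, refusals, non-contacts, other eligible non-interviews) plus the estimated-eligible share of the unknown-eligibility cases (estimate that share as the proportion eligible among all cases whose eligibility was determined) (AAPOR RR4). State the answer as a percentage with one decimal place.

Top: 155 + 12 = 167
Eligible (known): 155 + 12 + 56 + 31 + 15 = 269
e = 269 / (269 + 46) = 269 / 315 = 0.8540
Eligible share of unknowns: 0.8540 × 109 = 93.09
Base: 269 + 93.09 = 362.09
RR4 = 167 / 362.09 = 0.4612

46.1%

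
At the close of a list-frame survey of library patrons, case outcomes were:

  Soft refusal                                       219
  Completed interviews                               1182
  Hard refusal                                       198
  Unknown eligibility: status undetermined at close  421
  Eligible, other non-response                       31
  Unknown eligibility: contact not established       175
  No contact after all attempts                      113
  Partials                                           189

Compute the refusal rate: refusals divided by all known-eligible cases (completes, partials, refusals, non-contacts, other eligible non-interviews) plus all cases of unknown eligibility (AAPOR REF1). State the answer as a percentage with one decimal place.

16.5%

Refusals = 198 + 219 = 417
Undetermined eligibility = 175 + 421 = 596
Num: 417
Base: 1182 + 189 + 417 + 113 + 31 + 596 = 2528
REF1 = 417 / 2528 = 0.1650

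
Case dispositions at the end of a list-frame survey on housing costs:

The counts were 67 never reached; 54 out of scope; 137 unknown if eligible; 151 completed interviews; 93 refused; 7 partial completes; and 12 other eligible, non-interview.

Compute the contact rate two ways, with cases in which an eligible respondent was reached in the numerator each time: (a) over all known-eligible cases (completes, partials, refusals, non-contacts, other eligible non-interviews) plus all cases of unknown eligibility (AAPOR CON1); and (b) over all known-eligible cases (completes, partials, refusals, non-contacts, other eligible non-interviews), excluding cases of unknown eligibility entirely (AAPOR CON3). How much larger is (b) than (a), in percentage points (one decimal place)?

Num: 151 + 7 + 93 + 12 = 263
Base: 151 + 7 + 93 + 67 + 12 + 137 = 467
CON1 = 263 / 467 = 0.5632
Base: 151 + 7 + 93 + 67 + 12 = 330
CON3 = 263 / 330 = 0.7970
Difference = 79.70 − 56.32 = 23.38 percentage points

23.4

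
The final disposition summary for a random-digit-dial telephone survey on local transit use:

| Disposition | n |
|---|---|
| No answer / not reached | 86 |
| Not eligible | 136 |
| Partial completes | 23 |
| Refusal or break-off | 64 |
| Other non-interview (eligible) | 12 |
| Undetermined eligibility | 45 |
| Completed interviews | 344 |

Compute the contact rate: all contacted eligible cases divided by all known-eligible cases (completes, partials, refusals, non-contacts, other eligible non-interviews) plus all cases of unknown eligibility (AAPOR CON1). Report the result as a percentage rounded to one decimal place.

77.2%

Top → 344 + 23 + 64 + 12 = 443
Denom → 344 + 23 + 64 + 86 + 12 + 45 = 574
CON1 = 443 / 574 = 0.7718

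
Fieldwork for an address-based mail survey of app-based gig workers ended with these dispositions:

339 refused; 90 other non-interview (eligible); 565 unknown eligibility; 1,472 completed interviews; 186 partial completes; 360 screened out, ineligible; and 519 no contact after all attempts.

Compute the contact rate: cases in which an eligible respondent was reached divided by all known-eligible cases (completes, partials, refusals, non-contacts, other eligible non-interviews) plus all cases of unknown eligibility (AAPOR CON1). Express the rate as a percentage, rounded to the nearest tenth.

Top = 1472 + 186 + 339 + 90 = 2087
Denominator = 1472 + 186 + 339 + 519 + 90 + 565 = 3171
CON1 = 2087 / 3171 = 0.6582

65.8%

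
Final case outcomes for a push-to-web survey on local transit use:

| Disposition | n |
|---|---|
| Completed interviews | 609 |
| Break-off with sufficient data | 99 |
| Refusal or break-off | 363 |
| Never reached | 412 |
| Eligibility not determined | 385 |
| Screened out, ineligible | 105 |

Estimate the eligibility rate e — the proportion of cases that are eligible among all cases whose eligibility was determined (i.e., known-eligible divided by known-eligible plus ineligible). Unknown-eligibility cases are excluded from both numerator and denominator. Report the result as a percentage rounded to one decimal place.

Eligible (known) = 609 + 99 + 363 + 412 = 1483
e = 1483 / (1483 + 105) = 1483 / 1588 = 0.9339

93.4%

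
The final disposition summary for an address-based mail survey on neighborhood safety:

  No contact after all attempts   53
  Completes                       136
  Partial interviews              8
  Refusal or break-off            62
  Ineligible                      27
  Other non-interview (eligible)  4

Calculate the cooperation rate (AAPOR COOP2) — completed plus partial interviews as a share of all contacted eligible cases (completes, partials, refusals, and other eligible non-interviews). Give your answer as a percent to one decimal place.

Top: 136 + 8 = 144
Denominator: 136 + 8 + 62 + 4 = 210
COOP2 = 144 / 210 = 0.6857

68.6%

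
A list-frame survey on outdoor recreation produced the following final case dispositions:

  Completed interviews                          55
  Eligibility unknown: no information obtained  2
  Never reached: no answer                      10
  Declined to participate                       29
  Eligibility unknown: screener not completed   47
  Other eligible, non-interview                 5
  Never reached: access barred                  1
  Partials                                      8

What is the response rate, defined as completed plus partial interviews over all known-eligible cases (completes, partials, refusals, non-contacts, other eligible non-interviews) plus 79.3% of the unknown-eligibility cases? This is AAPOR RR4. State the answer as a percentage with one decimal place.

42.9%

Never reached = 10 + 1 = 11
Eligibility not determined = 47 + 2 = 49
Num → 55 + 8 = 63
Eligible (known) → 55 + 8 + 29 + 11 + 5 = 108
e × U → 0.7930 × 49 = 38.86
Base → 108 + 38.86 = 146.86
RR4 = 63 / 146.86 = 0.4290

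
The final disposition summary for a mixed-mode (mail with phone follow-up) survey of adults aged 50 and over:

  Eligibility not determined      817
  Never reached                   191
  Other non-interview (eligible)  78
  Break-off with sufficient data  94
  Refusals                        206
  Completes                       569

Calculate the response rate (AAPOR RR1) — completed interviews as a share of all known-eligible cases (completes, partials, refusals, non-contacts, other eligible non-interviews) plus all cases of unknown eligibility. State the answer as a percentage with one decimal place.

29.1%

Top: 569
Denom: 569 + 94 + 206 + 191 + 78 + 817 = 1955
RR1 = 569 / 1955 = 0.2910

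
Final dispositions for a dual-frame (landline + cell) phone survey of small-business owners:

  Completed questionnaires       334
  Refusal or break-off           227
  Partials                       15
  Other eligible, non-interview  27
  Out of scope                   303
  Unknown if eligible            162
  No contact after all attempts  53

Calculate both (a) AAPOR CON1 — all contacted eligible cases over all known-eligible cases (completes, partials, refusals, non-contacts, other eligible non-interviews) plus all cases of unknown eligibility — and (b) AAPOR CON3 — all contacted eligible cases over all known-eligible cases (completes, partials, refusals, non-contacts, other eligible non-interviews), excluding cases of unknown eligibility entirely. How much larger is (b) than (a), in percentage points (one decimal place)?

Num → 334 + 15 + 227 + 27 = 603
Denominator → 334 + 15 + 227 + 53 + 27 + 162 = 818
CON1 = 603 / 818 = 0.7372
Denominator → 334 + 15 + 227 + 53 + 27 = 656
CON3 = 603 / 656 = 0.9192
Difference = 91.92 − 73.72 = 18.20 percentage points

18.2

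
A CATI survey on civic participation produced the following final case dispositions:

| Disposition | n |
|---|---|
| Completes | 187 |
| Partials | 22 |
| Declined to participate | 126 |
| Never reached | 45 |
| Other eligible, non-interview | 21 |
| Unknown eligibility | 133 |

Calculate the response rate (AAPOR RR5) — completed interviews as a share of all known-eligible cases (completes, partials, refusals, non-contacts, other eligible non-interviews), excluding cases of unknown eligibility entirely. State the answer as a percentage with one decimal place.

46.6%

Top = 187
Denominator = 187 + 22 + 126 + 45 + 21 = 401
RR5 = 187 / 401 = 0.4663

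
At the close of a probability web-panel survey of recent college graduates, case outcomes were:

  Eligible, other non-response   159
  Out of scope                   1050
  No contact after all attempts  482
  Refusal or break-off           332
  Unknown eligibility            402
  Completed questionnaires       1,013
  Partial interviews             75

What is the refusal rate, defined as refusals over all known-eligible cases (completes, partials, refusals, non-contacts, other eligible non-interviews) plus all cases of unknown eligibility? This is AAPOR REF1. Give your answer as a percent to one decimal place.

13.5%

Num = 332
Denom = 1013 + 75 + 332 + 482 + 159 + 402 = 2463
REF1 = 332 / 2463 = 0.1348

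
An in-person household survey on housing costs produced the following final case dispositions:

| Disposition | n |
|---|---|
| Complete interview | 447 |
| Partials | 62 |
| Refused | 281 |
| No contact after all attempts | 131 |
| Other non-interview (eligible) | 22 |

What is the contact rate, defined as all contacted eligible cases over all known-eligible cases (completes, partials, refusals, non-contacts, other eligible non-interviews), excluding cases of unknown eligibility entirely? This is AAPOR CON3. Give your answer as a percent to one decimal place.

Num → 447 + 62 + 281 + 22 = 812
Denominator → 447 + 62 + 281 + 131 + 22 = 943
CON3 = 812 / 943 = 0.8611

86.1%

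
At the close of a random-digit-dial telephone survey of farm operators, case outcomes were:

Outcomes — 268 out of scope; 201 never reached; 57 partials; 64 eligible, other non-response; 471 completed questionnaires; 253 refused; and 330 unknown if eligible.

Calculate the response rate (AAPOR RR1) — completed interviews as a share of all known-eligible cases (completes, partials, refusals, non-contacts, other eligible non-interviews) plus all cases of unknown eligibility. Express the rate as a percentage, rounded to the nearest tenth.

34.2%

Num: 471
Denominator: 471 + 57 + 253 + 201 + 64 + 330 = 1376
RR1 = 471 / 1376 = 0.3423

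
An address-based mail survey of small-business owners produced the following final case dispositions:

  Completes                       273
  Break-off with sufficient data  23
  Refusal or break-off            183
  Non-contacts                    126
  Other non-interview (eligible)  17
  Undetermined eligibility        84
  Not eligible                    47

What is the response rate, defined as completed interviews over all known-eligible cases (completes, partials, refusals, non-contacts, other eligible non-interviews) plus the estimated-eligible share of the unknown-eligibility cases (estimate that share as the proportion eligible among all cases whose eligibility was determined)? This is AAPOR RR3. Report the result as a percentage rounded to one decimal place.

Numerator → 273
Determined eligible → 273 + 23 + 183 + 126 + 17 = 622
e = 622 / (622 + 47) = 622 / 669 = 0.9297
Eligible share of unknowns → 0.9297 × 84 = 78.09
Denom → 622 + 78.09 = 700.09
RR3 = 273 / 700.09 = 0.3899

39.0%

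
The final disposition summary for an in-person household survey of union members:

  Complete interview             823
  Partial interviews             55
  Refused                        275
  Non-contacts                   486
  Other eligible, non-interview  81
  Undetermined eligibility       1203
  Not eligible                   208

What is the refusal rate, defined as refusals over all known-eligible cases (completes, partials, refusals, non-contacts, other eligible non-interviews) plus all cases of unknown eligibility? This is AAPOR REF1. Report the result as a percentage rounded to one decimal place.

Numerator: 275
Denom: 823 + 55 + 275 + 486 + 81 + 1203 = 2923
REF1 = 275 / 2923 = 0.0941

9.4%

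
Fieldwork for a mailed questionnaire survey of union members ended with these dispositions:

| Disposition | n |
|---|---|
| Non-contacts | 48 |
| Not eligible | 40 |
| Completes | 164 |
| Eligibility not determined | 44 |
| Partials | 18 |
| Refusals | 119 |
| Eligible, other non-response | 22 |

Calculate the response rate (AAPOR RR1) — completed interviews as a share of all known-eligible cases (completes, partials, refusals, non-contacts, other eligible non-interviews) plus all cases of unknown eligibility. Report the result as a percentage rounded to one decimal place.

Top = 164
Denominator = 164 + 18 + 119 + 48 + 22 + 44 = 415
RR1 = 164 / 415 = 0.3952

39.5%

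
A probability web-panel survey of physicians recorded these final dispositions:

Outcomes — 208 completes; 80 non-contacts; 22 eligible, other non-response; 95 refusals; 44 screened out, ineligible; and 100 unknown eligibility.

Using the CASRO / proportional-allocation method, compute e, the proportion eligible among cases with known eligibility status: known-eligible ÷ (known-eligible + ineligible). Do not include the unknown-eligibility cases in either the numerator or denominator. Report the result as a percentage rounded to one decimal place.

Eligible (known) → 208 + 95 + 80 + 22 = 405
e = 405 / (405 + 44) = 405 / 449 = 0.9020

90.2%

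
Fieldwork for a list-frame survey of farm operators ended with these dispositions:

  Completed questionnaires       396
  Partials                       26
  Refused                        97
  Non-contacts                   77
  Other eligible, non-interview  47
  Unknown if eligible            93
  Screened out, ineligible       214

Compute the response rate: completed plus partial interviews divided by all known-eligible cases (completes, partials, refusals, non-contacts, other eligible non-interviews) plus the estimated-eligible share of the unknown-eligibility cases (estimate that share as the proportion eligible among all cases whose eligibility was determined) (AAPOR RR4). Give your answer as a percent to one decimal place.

59.2%

Num: 396 + 26 = 422
Eligible (known): 396 + 26 + 97 + 77 + 47 = 643
e = 643 / (643 + 214) = 643 / 857 = 0.7503
Eligible share of unknowns: 0.7503 × 93 = 69.78
Base: 643 + 69.78 = 712.78
RR4 = 422 / 712.78 = 0.5920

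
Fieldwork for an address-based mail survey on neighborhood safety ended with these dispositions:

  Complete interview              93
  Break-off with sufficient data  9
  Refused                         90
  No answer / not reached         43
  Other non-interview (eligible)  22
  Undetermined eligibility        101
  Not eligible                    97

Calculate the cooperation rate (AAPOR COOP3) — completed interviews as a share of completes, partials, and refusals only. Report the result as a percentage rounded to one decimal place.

Top → 93
Denominator → 93 + 9 + 90 = 192
COOP3 = 93 / 192 = 0.4844

48.4%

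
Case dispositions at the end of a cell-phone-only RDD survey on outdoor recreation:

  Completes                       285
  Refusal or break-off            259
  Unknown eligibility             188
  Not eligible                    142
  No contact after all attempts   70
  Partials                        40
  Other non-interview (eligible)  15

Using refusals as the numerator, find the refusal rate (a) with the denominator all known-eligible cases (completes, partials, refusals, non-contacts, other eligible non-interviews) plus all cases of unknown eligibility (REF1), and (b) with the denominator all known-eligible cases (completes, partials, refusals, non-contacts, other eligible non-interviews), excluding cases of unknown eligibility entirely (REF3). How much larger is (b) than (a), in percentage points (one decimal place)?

Top: 259
Denominator: 285 + 40 + 259 + 70 + 15 + 188 = 857
REF1 = 259 / 857 = 0.3022
Denominator: 285 + 40 + 259 + 70 + 15 = 669
REF3 = 259 / 669 = 0.3871
Difference = 38.71 − 30.22 = 8.49 percentage points

8.5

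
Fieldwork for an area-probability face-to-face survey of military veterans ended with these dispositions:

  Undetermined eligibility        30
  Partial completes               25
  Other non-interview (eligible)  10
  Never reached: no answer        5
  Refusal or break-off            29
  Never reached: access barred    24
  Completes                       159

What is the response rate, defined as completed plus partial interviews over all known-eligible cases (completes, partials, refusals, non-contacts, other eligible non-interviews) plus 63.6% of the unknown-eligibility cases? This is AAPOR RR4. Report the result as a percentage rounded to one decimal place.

Never reached = 5 + 24 = 29
Numerator → 159 + 25 = 184
Determined eligible → 159 + 25 + 29 + 29 + 10 = 252
Eligible share of unknowns → 0.6360 × 30 = 19.08
Base → 252 + 19.08 = 271.08
RR4 = 184 / 271.08 = 0.6788

67.9%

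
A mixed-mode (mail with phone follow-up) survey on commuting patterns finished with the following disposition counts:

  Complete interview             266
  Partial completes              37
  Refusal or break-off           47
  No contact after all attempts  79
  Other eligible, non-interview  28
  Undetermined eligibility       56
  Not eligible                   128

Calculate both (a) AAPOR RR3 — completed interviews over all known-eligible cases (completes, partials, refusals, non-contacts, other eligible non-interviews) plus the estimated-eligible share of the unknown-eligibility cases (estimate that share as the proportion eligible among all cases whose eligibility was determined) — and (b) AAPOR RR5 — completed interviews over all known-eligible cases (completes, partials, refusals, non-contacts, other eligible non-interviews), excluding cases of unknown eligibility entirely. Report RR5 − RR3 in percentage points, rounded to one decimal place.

5.1

Num: 266
Eligible (known): 266 + 37 + 47 + 79 + 28 = 457
e = 457 / (457 + 128) = 457 / 585 = 0.7812
Eligible share of unknowns: 0.7812 × 56 = 43.75
Denom: 457 + 43.75 = 500.75
RR3 = 266 / 500.75 = 0.5312
Denom: 266 + 37 + 47 + 79 + 28 = 457
RR5 = 266 / 457 = 0.5821
Difference = 58.21 − 53.12 = 5.09 percentage points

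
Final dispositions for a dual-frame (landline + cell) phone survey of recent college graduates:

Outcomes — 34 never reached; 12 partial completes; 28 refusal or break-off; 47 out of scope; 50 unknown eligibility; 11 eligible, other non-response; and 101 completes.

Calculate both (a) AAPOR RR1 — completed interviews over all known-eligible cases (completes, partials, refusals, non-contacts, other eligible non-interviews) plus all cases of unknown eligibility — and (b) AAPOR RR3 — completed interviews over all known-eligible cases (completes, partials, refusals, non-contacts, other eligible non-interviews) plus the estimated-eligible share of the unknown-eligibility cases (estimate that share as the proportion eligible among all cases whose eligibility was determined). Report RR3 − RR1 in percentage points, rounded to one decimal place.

Top = 101
Base = 101 + 12 + 28 + 34 + 11 + 50 = 236
RR1 = 101 / 236 = 0.4280
Eligible (known) = 101 + 12 + 28 + 34 + 11 = 186
e = 186 / (186 + 47) = 186 / 233 = 0.7983
Estimated eligible among unknowns = 0.7983 × 50 = 39.91
Base = 186 + 39.91 = 225.91
RR3 = 101 / 225.91 = 0.4471
Difference = 44.71 − 42.80 = 1.91 percentage points

1.9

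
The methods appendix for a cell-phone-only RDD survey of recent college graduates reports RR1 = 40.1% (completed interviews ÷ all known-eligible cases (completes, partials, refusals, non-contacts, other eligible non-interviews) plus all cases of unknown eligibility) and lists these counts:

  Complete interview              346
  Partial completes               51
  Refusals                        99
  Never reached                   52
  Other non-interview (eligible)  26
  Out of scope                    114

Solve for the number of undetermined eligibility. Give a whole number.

289

RR1 = 346 / D = 0.401
D = 346 / 0.401 = 862.8
Rest of base = 574
undetermined eligibility = 862.8 − 574 ≈ 289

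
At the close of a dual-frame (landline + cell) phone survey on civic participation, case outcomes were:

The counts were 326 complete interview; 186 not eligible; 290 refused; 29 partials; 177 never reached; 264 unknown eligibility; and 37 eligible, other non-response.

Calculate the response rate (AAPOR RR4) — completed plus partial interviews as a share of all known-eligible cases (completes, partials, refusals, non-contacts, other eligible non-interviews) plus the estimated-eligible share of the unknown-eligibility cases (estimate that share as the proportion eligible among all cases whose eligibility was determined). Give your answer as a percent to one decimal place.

33.0%

Numerator = 326 + 29 = 355
Determined eligible = 326 + 29 + 290 + 177 + 37 = 859
e = 859 / (859 + 186) = 859 / 1045 = 0.8220
e × U = 0.8220 × 264 = 217.01
Denominator = 859 + 217.01 = 1076.01
RR4 = 355 / 1076.01 = 0.3299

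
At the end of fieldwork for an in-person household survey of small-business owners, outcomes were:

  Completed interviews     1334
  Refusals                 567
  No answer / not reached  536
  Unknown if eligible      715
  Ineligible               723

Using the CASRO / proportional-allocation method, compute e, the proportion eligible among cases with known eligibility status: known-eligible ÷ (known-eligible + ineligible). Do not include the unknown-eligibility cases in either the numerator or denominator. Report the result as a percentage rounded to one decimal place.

77.1%

Eligible (known) → 1334 + 567 + 536 = 2437
e = 2437 / (2437 + 723) = 2437 / 3160 = 0.7712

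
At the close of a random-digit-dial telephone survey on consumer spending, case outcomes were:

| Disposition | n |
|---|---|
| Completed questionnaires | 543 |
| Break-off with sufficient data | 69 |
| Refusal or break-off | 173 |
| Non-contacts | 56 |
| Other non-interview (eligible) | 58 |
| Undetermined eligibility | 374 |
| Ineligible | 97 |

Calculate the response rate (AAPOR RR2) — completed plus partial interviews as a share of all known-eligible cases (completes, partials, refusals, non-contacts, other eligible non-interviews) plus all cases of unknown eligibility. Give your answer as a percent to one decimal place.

Top = 543 + 69 = 612
Denominator = 543 + 69 + 173 + 56 + 58 + 374 = 1273
RR2 = 612 / 1273 = 0.4808

48.1%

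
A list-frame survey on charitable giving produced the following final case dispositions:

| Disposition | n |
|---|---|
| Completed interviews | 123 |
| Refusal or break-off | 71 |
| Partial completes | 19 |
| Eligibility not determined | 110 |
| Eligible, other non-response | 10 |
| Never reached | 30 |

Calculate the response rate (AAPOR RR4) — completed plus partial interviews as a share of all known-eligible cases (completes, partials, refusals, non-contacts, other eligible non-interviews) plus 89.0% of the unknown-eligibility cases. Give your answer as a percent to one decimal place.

Top: 123 + 19 = 142
Known eligible: 123 + 19 + 71 + 30 + 10 = 253
e × U: 0.8900 × 110 = 97.90
Base: 253 + 97.90 = 350.90
RR4 = 142 / 350.90 = 0.4047

40.5%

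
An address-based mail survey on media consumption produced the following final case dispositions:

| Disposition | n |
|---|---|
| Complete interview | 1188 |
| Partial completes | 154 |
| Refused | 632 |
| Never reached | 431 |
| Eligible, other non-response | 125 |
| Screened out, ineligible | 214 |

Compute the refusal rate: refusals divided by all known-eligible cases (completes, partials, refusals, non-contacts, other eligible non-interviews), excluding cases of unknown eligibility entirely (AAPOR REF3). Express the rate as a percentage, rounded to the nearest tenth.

Num → 632
Denominator → 1188 + 154 + 632 + 431 + 125 = 2530
REF3 = 632 / 2530 = 0.2498

25.0%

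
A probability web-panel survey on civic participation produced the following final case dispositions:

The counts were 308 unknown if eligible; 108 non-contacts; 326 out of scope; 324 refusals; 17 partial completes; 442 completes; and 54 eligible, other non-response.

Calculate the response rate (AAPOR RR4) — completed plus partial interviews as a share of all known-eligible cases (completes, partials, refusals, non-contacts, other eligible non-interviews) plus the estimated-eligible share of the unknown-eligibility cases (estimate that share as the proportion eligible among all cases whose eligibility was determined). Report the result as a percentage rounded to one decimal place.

Top: 442 + 17 = 459
Known eligible: 442 + 17 + 324 + 108 + 54 = 945
e = 945 / (945 + 326) = 945 / 1271 = 0.7435
e × U: 0.7435 × 308 = 229.00
Denominator: 945 + 229.00 = 1174.00
RR4 = 459 / 1174.00 = 0.3910

39.1%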